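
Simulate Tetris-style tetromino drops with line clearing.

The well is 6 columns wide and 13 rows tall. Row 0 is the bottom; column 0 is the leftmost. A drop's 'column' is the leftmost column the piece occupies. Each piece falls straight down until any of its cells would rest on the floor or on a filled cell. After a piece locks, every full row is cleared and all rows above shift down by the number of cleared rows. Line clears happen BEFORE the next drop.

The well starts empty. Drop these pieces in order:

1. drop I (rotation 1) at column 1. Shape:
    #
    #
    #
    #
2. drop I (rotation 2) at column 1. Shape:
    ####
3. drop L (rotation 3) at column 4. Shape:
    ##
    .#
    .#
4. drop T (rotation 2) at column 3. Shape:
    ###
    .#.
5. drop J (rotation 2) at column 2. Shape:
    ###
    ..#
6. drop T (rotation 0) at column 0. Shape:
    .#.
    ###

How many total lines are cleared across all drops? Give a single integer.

Drop 1: I rot1 at col 1 lands with bottom-row=0; cleared 0 line(s) (total 0); column heights now [0 4 0 0 0 0], max=4
Drop 2: I rot2 at col 1 lands with bottom-row=4; cleared 0 line(s) (total 0); column heights now [0 5 5 5 5 0], max=5
Drop 3: L rot3 at col 4 lands with bottom-row=3; cleared 0 line(s) (total 0); column heights now [0 5 5 5 6 6], max=6
Drop 4: T rot2 at col 3 lands with bottom-row=6; cleared 0 line(s) (total 0); column heights now [0 5 5 8 8 8], max=8
Drop 5: J rot2 at col 2 lands with bottom-row=8; cleared 0 line(s) (total 0); column heights now [0 5 10 10 10 8], max=10
Drop 6: T rot0 at col 0 lands with bottom-row=10; cleared 0 line(s) (total 0); column heights now [11 12 11 10 10 8], max=12

Answer: 0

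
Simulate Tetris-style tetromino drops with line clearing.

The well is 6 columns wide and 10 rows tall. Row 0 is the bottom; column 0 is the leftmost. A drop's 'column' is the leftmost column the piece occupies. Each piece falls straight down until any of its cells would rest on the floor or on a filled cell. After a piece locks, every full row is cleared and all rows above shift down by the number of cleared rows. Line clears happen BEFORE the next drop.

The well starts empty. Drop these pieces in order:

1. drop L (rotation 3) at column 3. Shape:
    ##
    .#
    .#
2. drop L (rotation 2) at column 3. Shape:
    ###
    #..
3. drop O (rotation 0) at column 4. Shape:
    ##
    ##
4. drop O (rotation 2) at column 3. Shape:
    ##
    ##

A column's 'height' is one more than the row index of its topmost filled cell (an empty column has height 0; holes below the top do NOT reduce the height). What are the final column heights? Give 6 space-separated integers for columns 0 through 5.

Answer: 0 0 0 9 9 7

Derivation:
Drop 1: L rot3 at col 3 lands with bottom-row=0; cleared 0 line(s) (total 0); column heights now [0 0 0 3 3 0], max=3
Drop 2: L rot2 at col 3 lands with bottom-row=3; cleared 0 line(s) (total 0); column heights now [0 0 0 5 5 5], max=5
Drop 3: O rot0 at col 4 lands with bottom-row=5; cleared 0 line(s) (total 0); column heights now [0 0 0 5 7 7], max=7
Drop 4: O rot2 at col 3 lands with bottom-row=7; cleared 0 line(s) (total 0); column heights now [0 0 0 9 9 7], max=9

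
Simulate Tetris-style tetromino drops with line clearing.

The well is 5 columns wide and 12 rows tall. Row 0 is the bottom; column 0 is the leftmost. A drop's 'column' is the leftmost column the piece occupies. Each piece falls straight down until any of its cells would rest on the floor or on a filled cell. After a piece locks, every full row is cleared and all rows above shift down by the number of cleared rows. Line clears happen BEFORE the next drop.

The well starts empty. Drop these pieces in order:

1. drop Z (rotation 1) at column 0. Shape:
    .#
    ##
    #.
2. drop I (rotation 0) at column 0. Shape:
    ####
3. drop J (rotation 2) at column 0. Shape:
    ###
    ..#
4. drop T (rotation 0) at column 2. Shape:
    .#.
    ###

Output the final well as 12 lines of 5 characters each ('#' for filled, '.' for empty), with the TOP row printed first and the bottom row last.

Answer: .....
.....
.....
.....
...#.
..###
###..
..#..
####.
.#...
##...
#....

Derivation:
Drop 1: Z rot1 at col 0 lands with bottom-row=0; cleared 0 line(s) (total 0); column heights now [2 3 0 0 0], max=3
Drop 2: I rot0 at col 0 lands with bottom-row=3; cleared 0 line(s) (total 0); column heights now [4 4 4 4 0], max=4
Drop 3: J rot2 at col 0 lands with bottom-row=4; cleared 0 line(s) (total 0); column heights now [6 6 6 4 0], max=6
Drop 4: T rot0 at col 2 lands with bottom-row=6; cleared 0 line(s) (total 0); column heights now [6 6 7 8 7], max=8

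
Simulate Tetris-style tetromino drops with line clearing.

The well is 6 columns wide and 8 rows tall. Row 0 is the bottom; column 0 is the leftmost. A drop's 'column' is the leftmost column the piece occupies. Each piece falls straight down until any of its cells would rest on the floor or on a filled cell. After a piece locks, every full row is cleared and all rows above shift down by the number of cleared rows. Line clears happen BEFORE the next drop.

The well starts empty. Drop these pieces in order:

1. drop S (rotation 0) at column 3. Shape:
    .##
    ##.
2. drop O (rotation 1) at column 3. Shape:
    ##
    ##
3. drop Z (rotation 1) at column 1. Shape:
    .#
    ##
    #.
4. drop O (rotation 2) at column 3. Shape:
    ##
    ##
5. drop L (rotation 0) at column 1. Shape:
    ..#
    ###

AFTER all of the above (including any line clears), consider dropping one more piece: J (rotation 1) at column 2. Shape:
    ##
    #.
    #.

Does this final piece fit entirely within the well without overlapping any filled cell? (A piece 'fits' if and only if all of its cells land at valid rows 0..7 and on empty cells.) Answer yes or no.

Drop 1: S rot0 at col 3 lands with bottom-row=0; cleared 0 line(s) (total 0); column heights now [0 0 0 1 2 2], max=2
Drop 2: O rot1 at col 3 lands with bottom-row=2; cleared 0 line(s) (total 0); column heights now [0 0 0 4 4 2], max=4
Drop 3: Z rot1 at col 1 lands with bottom-row=0; cleared 0 line(s) (total 0); column heights now [0 2 3 4 4 2], max=4
Drop 4: O rot2 at col 3 lands with bottom-row=4; cleared 0 line(s) (total 0); column heights now [0 2 3 6 6 2], max=6
Drop 5: L rot0 at col 1 lands with bottom-row=6; cleared 0 line(s) (total 0); column heights now [0 7 7 8 6 2], max=8
Test piece J rot1 at col 2 (width 2): heights before test = [0 7 7 8 6 2]; fits = False

Answer: no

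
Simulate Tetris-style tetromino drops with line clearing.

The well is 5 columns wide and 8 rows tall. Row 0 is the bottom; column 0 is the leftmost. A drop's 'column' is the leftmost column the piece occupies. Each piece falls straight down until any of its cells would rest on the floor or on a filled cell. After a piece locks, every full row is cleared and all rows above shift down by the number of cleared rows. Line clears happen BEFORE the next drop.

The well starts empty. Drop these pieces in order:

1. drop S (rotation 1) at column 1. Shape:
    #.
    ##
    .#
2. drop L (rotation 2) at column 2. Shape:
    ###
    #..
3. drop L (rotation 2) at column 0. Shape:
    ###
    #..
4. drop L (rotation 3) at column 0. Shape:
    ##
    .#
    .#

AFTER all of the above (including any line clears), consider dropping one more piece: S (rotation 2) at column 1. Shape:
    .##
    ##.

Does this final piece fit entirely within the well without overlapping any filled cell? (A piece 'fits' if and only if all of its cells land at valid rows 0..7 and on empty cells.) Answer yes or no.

Answer: no

Derivation:
Drop 1: S rot1 at col 1 lands with bottom-row=0; cleared 0 line(s) (total 0); column heights now [0 3 2 0 0], max=3
Drop 2: L rot2 at col 2 lands with bottom-row=2; cleared 0 line(s) (total 0); column heights now [0 3 4 4 4], max=4
Drop 3: L rot2 at col 0 lands with bottom-row=3; cleared 0 line(s) (total 0); column heights now [5 5 5 4 4], max=5
Drop 4: L rot3 at col 0 lands with bottom-row=5; cleared 0 line(s) (total 0); column heights now [8 8 5 4 4], max=8
Test piece S rot2 at col 1 (width 3): heights before test = [8 8 5 4 4]; fits = False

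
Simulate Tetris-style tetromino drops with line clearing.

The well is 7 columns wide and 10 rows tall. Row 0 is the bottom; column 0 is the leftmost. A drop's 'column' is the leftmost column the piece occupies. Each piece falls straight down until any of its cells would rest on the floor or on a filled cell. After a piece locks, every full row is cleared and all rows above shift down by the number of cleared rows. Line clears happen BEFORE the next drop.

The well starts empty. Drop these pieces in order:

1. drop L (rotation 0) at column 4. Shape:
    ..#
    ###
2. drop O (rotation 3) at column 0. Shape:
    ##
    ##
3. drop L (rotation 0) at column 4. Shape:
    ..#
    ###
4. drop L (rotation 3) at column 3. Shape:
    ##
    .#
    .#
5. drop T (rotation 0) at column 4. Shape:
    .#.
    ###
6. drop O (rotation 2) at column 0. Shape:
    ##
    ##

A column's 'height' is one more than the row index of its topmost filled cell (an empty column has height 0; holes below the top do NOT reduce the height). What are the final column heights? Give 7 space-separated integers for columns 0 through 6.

Drop 1: L rot0 at col 4 lands with bottom-row=0; cleared 0 line(s) (total 0); column heights now [0 0 0 0 1 1 2], max=2
Drop 2: O rot3 at col 0 lands with bottom-row=0; cleared 0 line(s) (total 0); column heights now [2 2 0 0 1 1 2], max=2
Drop 3: L rot0 at col 4 lands with bottom-row=2; cleared 0 line(s) (total 0); column heights now [2 2 0 0 3 3 4], max=4
Drop 4: L rot3 at col 3 lands with bottom-row=3; cleared 0 line(s) (total 0); column heights now [2 2 0 6 6 3 4], max=6
Drop 5: T rot0 at col 4 lands with bottom-row=6; cleared 0 line(s) (total 0); column heights now [2 2 0 6 7 8 7], max=8
Drop 6: O rot2 at col 0 lands with bottom-row=2; cleared 0 line(s) (total 0); column heights now [4 4 0 6 7 8 7], max=8

Answer: 4 4 0 6 7 8 7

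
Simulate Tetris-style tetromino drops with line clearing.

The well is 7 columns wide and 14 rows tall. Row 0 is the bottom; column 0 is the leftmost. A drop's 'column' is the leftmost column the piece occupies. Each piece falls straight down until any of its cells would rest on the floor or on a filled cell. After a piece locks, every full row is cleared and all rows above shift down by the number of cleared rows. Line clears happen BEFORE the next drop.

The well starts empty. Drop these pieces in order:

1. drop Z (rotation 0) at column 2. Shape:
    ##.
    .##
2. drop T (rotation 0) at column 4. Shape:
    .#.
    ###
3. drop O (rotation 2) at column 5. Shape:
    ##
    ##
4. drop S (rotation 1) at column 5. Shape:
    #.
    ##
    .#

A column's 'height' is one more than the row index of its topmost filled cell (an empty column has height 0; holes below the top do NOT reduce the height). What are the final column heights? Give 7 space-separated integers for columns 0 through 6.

Drop 1: Z rot0 at col 2 lands with bottom-row=0; cleared 0 line(s) (total 0); column heights now [0 0 2 2 1 0 0], max=2
Drop 2: T rot0 at col 4 lands with bottom-row=1; cleared 0 line(s) (total 0); column heights now [0 0 2 2 2 3 2], max=3
Drop 3: O rot2 at col 5 lands with bottom-row=3; cleared 0 line(s) (total 0); column heights now [0 0 2 2 2 5 5], max=5
Drop 4: S rot1 at col 5 lands with bottom-row=5; cleared 0 line(s) (total 0); column heights now [0 0 2 2 2 8 7], max=8

Answer: 0 0 2 2 2 8 7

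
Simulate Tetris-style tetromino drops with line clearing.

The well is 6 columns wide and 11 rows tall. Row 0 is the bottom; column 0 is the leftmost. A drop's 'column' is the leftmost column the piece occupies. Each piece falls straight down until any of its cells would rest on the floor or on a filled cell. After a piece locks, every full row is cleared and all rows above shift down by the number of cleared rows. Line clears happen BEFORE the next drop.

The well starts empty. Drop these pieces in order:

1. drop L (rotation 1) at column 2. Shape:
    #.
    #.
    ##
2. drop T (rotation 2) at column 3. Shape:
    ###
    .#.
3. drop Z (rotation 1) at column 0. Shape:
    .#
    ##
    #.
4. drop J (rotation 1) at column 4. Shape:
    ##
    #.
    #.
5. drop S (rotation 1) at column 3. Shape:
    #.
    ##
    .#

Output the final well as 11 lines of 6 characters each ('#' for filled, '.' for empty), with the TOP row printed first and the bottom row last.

Answer: ......
......
......
......
...#..
...##.
....#.
....##
....#.
.##.#.
#.###.

Derivation:
Drop 1: L rot1 at col 2 lands with bottom-row=0; cleared 0 line(s) (total 0); column heights now [0 0 3 1 0 0], max=3
Drop 2: T rot2 at col 3 lands with bottom-row=0; cleared 0 line(s) (total 0); column heights now [0 0 3 2 2 2], max=3
Drop 3: Z rot1 at col 0 lands with bottom-row=0; cleared 1 line(s) (total 1); column heights now [1 2 2 1 1 0], max=2
Drop 4: J rot1 at col 4 lands with bottom-row=1; cleared 0 line(s) (total 1); column heights now [1 2 2 1 4 4], max=4
Drop 5: S rot1 at col 3 lands with bottom-row=4; cleared 0 line(s) (total 1); column heights now [1 2 2 7 6 4], max=7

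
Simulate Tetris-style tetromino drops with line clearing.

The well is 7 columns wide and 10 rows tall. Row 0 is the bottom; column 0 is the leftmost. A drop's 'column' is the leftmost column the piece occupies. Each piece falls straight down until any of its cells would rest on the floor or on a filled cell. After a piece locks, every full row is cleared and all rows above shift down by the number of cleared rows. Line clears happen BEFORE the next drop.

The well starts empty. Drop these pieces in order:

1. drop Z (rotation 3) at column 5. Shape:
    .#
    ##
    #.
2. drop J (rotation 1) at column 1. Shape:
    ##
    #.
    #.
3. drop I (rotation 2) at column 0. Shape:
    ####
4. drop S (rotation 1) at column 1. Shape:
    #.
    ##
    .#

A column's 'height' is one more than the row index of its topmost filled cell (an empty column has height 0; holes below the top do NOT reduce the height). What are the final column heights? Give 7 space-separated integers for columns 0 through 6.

Answer: 4 7 6 4 0 2 3

Derivation:
Drop 1: Z rot3 at col 5 lands with bottom-row=0; cleared 0 line(s) (total 0); column heights now [0 0 0 0 0 2 3], max=3
Drop 2: J rot1 at col 1 lands with bottom-row=0; cleared 0 line(s) (total 0); column heights now [0 3 3 0 0 2 3], max=3
Drop 3: I rot2 at col 0 lands with bottom-row=3; cleared 0 line(s) (total 0); column heights now [4 4 4 4 0 2 3], max=4
Drop 4: S rot1 at col 1 lands with bottom-row=4; cleared 0 line(s) (total 0); column heights now [4 7 6 4 0 2 3], max=7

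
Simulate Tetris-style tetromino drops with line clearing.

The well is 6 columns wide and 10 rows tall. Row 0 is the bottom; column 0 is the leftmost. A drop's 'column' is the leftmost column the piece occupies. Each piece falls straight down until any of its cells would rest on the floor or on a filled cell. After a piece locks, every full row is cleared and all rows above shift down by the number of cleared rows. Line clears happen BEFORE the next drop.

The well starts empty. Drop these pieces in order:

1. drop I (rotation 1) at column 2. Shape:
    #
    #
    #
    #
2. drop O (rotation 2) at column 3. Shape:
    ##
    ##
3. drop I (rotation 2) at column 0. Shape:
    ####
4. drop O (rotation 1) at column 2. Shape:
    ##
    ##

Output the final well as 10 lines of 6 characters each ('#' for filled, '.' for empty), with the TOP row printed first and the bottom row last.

Answer: ......
......
......
..##..
..##..
####..
..#...
..#...
..###.
..###.

Derivation:
Drop 1: I rot1 at col 2 lands with bottom-row=0; cleared 0 line(s) (total 0); column heights now [0 0 4 0 0 0], max=4
Drop 2: O rot2 at col 3 lands with bottom-row=0; cleared 0 line(s) (total 0); column heights now [0 0 4 2 2 0], max=4
Drop 3: I rot2 at col 0 lands with bottom-row=4; cleared 0 line(s) (total 0); column heights now [5 5 5 5 2 0], max=5
Drop 4: O rot1 at col 2 lands with bottom-row=5; cleared 0 line(s) (total 0); column heights now [5 5 7 7 2 0], max=7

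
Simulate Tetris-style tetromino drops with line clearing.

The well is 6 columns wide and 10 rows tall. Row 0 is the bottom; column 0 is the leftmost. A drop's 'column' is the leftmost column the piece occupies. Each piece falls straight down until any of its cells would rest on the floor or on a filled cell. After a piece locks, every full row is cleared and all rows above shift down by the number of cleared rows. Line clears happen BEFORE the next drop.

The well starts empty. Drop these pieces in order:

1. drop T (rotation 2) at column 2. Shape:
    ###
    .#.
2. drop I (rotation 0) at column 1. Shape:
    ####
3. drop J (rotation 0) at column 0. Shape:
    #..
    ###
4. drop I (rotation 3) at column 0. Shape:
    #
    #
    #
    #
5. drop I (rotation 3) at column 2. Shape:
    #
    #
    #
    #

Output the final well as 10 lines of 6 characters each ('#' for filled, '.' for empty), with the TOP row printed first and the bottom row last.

Drop 1: T rot2 at col 2 lands with bottom-row=0; cleared 0 line(s) (total 0); column heights now [0 0 2 2 2 0], max=2
Drop 2: I rot0 at col 1 lands with bottom-row=2; cleared 0 line(s) (total 0); column heights now [0 3 3 3 3 0], max=3
Drop 3: J rot0 at col 0 lands with bottom-row=3; cleared 0 line(s) (total 0); column heights now [5 4 4 3 3 0], max=5
Drop 4: I rot3 at col 0 lands with bottom-row=5; cleared 0 line(s) (total 0); column heights now [9 4 4 3 3 0], max=9
Drop 5: I rot3 at col 2 lands with bottom-row=4; cleared 0 line(s) (total 0); column heights now [9 4 8 3 3 0], max=9

Answer: ......
#.....
#.#...
#.#...
#.#...
#.#...
###...
.####.
..###.
...#..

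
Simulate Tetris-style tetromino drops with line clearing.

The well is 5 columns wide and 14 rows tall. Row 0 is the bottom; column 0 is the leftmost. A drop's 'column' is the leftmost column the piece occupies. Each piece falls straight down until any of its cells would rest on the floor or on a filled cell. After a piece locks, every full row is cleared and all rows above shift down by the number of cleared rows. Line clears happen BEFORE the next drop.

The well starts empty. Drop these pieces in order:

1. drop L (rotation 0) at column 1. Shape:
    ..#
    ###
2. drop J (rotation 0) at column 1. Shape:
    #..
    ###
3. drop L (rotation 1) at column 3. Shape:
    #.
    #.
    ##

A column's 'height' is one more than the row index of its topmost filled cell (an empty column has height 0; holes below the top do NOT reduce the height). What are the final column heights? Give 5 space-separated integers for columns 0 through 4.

Answer: 0 4 3 6 4

Derivation:
Drop 1: L rot0 at col 1 lands with bottom-row=0; cleared 0 line(s) (total 0); column heights now [0 1 1 2 0], max=2
Drop 2: J rot0 at col 1 lands with bottom-row=2; cleared 0 line(s) (total 0); column heights now [0 4 3 3 0], max=4
Drop 3: L rot1 at col 3 lands with bottom-row=3; cleared 0 line(s) (total 0); column heights now [0 4 3 6 4], max=6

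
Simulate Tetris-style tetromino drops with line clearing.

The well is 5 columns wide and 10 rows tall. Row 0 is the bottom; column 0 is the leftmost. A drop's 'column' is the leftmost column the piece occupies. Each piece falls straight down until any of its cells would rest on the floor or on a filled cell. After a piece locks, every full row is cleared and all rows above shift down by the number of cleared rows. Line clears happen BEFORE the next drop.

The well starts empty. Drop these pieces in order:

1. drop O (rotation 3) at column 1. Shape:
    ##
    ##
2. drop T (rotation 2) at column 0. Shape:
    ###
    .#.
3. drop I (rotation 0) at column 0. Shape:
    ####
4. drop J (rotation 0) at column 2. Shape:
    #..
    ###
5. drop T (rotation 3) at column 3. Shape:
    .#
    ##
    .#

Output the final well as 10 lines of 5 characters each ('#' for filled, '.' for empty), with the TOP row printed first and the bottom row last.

Answer: .....
....#
...##
..#.#
..###
####.
###..
.#...
.##..
.##..

Derivation:
Drop 1: O rot3 at col 1 lands with bottom-row=0; cleared 0 line(s) (total 0); column heights now [0 2 2 0 0], max=2
Drop 2: T rot2 at col 0 lands with bottom-row=2; cleared 0 line(s) (total 0); column heights now [4 4 4 0 0], max=4
Drop 3: I rot0 at col 0 lands with bottom-row=4; cleared 0 line(s) (total 0); column heights now [5 5 5 5 0], max=5
Drop 4: J rot0 at col 2 lands with bottom-row=5; cleared 0 line(s) (total 0); column heights now [5 5 7 6 6], max=7
Drop 5: T rot3 at col 3 lands with bottom-row=6; cleared 0 line(s) (total 0); column heights now [5 5 7 8 9], max=9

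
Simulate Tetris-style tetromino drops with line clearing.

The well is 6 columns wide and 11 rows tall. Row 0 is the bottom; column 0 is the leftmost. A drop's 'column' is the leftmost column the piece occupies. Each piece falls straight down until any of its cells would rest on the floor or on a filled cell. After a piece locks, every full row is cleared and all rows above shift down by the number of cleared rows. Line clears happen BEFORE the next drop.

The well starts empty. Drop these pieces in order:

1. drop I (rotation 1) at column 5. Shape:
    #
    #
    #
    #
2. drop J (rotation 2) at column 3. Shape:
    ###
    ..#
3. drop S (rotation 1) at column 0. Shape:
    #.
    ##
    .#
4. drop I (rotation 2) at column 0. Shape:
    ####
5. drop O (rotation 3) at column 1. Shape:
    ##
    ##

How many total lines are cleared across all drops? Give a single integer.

Drop 1: I rot1 at col 5 lands with bottom-row=0; cleared 0 line(s) (total 0); column heights now [0 0 0 0 0 4], max=4
Drop 2: J rot2 at col 3 lands with bottom-row=4; cleared 0 line(s) (total 0); column heights now [0 0 0 6 6 6], max=6
Drop 3: S rot1 at col 0 lands with bottom-row=0; cleared 0 line(s) (total 0); column heights now [3 2 0 6 6 6], max=6
Drop 4: I rot2 at col 0 lands with bottom-row=6; cleared 0 line(s) (total 0); column heights now [7 7 7 7 6 6], max=7
Drop 5: O rot3 at col 1 lands with bottom-row=7; cleared 0 line(s) (total 0); column heights now [7 9 9 7 6 6], max=9

Answer: 0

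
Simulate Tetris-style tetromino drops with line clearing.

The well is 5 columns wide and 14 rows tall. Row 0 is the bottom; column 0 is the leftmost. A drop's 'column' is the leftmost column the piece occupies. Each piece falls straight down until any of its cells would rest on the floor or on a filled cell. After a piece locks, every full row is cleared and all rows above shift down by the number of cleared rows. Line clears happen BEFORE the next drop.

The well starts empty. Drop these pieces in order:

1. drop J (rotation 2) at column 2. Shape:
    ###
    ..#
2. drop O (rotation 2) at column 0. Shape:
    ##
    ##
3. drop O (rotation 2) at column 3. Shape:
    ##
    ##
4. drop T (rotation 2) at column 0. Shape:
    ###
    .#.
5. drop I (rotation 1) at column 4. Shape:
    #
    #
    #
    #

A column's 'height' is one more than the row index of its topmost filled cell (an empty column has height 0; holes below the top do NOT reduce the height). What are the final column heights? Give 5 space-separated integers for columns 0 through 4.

Answer: 1 2 0 2 6

Derivation:
Drop 1: J rot2 at col 2 lands with bottom-row=0; cleared 0 line(s) (total 0); column heights now [0 0 2 2 2], max=2
Drop 2: O rot2 at col 0 lands with bottom-row=0; cleared 1 line(s) (total 1); column heights now [1 1 0 0 1], max=1
Drop 3: O rot2 at col 3 lands with bottom-row=1; cleared 0 line(s) (total 1); column heights now [1 1 0 3 3], max=3
Drop 4: T rot2 at col 0 lands with bottom-row=1; cleared 1 line(s) (total 2); column heights now [1 2 0 2 2], max=2
Drop 5: I rot1 at col 4 lands with bottom-row=2; cleared 0 line(s) (total 2); column heights now [1 2 0 2 6], max=6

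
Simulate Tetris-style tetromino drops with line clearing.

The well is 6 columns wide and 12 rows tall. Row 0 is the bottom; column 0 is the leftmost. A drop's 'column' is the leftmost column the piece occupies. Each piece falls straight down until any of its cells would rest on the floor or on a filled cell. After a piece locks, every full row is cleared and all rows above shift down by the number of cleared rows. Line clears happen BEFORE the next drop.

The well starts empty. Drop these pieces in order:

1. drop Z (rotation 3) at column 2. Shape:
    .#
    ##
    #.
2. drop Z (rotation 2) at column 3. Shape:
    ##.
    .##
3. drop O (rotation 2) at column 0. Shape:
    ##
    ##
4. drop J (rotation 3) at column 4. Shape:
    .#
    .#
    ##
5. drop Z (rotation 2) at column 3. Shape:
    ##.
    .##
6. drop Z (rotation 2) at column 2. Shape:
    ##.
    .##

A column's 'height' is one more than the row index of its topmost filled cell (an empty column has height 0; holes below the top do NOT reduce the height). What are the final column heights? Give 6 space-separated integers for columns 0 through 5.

Drop 1: Z rot3 at col 2 lands with bottom-row=0; cleared 0 line(s) (total 0); column heights now [0 0 2 3 0 0], max=3
Drop 2: Z rot2 at col 3 lands with bottom-row=2; cleared 0 line(s) (total 0); column heights now [0 0 2 4 4 3], max=4
Drop 3: O rot2 at col 0 lands with bottom-row=0; cleared 0 line(s) (total 0); column heights now [2 2 2 4 4 3], max=4
Drop 4: J rot3 at col 4 lands with bottom-row=4; cleared 0 line(s) (total 0); column heights now [2 2 2 4 5 7], max=7
Drop 5: Z rot2 at col 3 lands with bottom-row=7; cleared 0 line(s) (total 0); column heights now [2 2 2 9 9 8], max=9
Drop 6: Z rot2 at col 2 lands with bottom-row=9; cleared 0 line(s) (total 0); column heights now [2 2 11 11 10 8], max=11

Answer: 2 2 11 11 10 8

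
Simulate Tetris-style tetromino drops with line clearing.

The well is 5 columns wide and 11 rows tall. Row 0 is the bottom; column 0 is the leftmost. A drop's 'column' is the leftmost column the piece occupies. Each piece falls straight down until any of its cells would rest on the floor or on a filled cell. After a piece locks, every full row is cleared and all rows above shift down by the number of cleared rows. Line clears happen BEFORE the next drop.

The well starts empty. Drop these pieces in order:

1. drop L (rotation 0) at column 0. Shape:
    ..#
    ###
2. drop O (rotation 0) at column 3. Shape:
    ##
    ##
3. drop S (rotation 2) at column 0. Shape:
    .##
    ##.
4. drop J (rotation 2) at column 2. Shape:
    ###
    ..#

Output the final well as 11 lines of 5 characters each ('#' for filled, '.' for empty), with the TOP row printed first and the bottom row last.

Drop 1: L rot0 at col 0 lands with bottom-row=0; cleared 0 line(s) (total 0); column heights now [1 1 2 0 0], max=2
Drop 2: O rot0 at col 3 lands with bottom-row=0; cleared 1 line(s) (total 1); column heights now [0 0 1 1 1], max=1
Drop 3: S rot2 at col 0 lands with bottom-row=0; cleared 1 line(s) (total 2); column heights now [0 1 1 0 0], max=1
Drop 4: J rot2 at col 2 lands with bottom-row=0; cleared 0 line(s) (total 2); column heights now [0 1 2 2 2], max=2

Answer: .....
.....
.....
.....
.....
.....
.....
.....
.....
..###
.##.#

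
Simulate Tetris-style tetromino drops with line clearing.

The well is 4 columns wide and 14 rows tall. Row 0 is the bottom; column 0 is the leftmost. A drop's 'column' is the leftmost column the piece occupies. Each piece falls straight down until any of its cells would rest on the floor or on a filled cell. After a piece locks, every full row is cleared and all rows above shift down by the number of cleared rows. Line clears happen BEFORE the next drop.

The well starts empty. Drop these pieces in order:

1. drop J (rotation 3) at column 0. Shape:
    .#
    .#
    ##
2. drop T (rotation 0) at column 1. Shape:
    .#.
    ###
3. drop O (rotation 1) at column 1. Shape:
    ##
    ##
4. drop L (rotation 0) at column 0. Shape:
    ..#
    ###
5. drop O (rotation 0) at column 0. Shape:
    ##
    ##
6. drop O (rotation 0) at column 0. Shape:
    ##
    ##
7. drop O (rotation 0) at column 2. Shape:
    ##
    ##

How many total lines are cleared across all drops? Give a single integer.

Answer: 2

Derivation:
Drop 1: J rot3 at col 0 lands with bottom-row=0; cleared 0 line(s) (total 0); column heights now [1 3 0 0], max=3
Drop 2: T rot0 at col 1 lands with bottom-row=3; cleared 0 line(s) (total 0); column heights now [1 4 5 4], max=5
Drop 3: O rot1 at col 1 lands with bottom-row=5; cleared 0 line(s) (total 0); column heights now [1 7 7 4], max=7
Drop 4: L rot0 at col 0 lands with bottom-row=7; cleared 0 line(s) (total 0); column heights now [8 8 9 4], max=9
Drop 5: O rot0 at col 0 lands with bottom-row=8; cleared 0 line(s) (total 0); column heights now [10 10 9 4], max=10
Drop 6: O rot0 at col 0 lands with bottom-row=10; cleared 0 line(s) (total 0); column heights now [12 12 9 4], max=12
Drop 7: O rot0 at col 2 lands with bottom-row=9; cleared 2 line(s) (total 2); column heights now [10 10 9 4], max=10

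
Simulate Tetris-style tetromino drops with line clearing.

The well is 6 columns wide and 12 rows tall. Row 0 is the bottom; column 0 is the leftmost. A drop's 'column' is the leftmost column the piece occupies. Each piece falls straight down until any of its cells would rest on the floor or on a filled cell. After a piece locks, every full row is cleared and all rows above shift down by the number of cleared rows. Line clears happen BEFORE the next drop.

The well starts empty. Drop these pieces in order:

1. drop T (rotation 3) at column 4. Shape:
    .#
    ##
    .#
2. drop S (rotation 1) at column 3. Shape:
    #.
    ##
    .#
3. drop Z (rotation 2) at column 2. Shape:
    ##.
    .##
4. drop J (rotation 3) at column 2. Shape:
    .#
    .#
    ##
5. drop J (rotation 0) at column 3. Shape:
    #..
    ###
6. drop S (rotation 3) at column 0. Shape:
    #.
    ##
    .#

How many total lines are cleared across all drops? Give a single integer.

Drop 1: T rot3 at col 4 lands with bottom-row=0; cleared 0 line(s) (total 0); column heights now [0 0 0 0 2 3], max=3
Drop 2: S rot1 at col 3 lands with bottom-row=2; cleared 0 line(s) (total 0); column heights now [0 0 0 5 4 3], max=5
Drop 3: Z rot2 at col 2 lands with bottom-row=5; cleared 0 line(s) (total 0); column heights now [0 0 7 7 6 3], max=7
Drop 4: J rot3 at col 2 lands with bottom-row=7; cleared 0 line(s) (total 0); column heights now [0 0 8 10 6 3], max=10
Drop 5: J rot0 at col 3 lands with bottom-row=10; cleared 0 line(s) (total 0); column heights now [0 0 8 12 11 11], max=12
Drop 6: S rot3 at col 0 lands with bottom-row=0; cleared 0 line(s) (total 0); column heights now [3 2 8 12 11 11], max=12

Answer: 0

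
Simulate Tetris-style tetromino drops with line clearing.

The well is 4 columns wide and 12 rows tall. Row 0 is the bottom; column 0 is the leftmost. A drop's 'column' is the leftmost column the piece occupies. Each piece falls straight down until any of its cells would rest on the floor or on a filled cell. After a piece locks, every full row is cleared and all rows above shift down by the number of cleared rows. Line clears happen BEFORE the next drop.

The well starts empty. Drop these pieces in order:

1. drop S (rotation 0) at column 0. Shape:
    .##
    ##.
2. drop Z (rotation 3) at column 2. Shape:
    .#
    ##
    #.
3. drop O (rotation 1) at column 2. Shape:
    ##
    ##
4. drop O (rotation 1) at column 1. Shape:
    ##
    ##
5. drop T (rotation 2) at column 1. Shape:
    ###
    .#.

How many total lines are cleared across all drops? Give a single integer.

Drop 1: S rot0 at col 0 lands with bottom-row=0; cleared 0 line(s) (total 0); column heights now [1 2 2 0], max=2
Drop 2: Z rot3 at col 2 lands with bottom-row=2; cleared 0 line(s) (total 0); column heights now [1 2 4 5], max=5
Drop 3: O rot1 at col 2 lands with bottom-row=5; cleared 0 line(s) (total 0); column heights now [1 2 7 7], max=7
Drop 4: O rot1 at col 1 lands with bottom-row=7; cleared 0 line(s) (total 0); column heights now [1 9 9 7], max=9
Drop 5: T rot2 at col 1 lands with bottom-row=9; cleared 0 line(s) (total 0); column heights now [1 11 11 11], max=11

Answer: 0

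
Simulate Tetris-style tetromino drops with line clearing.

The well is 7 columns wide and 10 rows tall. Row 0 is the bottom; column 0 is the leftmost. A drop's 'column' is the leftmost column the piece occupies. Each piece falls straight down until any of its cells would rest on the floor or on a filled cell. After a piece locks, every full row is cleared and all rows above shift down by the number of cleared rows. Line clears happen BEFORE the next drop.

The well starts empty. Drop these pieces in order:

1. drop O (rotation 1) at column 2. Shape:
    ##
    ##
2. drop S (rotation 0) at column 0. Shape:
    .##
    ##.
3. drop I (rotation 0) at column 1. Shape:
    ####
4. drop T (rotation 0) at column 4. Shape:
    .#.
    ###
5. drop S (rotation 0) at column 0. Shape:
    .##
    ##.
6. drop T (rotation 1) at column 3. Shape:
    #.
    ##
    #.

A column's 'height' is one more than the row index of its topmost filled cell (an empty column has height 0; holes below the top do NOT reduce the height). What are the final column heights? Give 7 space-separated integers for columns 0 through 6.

Drop 1: O rot1 at col 2 lands with bottom-row=0; cleared 0 line(s) (total 0); column heights now [0 0 2 2 0 0 0], max=2
Drop 2: S rot0 at col 0 lands with bottom-row=1; cleared 0 line(s) (total 0); column heights now [2 3 3 2 0 0 0], max=3
Drop 3: I rot0 at col 1 lands with bottom-row=3; cleared 0 line(s) (total 0); column heights now [2 4 4 4 4 0 0], max=4
Drop 4: T rot0 at col 4 lands with bottom-row=4; cleared 0 line(s) (total 0); column heights now [2 4 4 4 5 6 5], max=6
Drop 5: S rot0 at col 0 lands with bottom-row=4; cleared 0 line(s) (total 0); column heights now [5 6 6 4 5 6 5], max=6
Drop 6: T rot1 at col 3 lands with bottom-row=4; cleared 0 line(s) (total 0); column heights now [5 6 6 7 6 6 5], max=7

Answer: 5 6 6 7 6 6 5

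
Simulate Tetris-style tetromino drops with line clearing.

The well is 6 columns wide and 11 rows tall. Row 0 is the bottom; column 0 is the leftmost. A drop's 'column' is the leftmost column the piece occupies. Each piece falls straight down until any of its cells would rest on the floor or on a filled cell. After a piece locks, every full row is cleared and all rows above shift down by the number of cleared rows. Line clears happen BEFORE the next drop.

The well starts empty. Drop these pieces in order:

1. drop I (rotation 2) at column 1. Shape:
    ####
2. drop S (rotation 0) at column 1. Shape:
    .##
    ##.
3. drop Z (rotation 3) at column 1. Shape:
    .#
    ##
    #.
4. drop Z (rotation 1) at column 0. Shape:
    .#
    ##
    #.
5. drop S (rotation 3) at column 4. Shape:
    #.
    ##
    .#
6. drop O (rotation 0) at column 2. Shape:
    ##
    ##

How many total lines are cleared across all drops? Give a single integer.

Answer: 0

Derivation:
Drop 1: I rot2 at col 1 lands with bottom-row=0; cleared 0 line(s) (total 0); column heights now [0 1 1 1 1 0], max=1
Drop 2: S rot0 at col 1 lands with bottom-row=1; cleared 0 line(s) (total 0); column heights now [0 2 3 3 1 0], max=3
Drop 3: Z rot3 at col 1 lands with bottom-row=2; cleared 0 line(s) (total 0); column heights now [0 4 5 3 1 0], max=5
Drop 4: Z rot1 at col 0 lands with bottom-row=3; cleared 0 line(s) (total 0); column heights now [5 6 5 3 1 0], max=6
Drop 5: S rot3 at col 4 lands with bottom-row=0; cleared 0 line(s) (total 0); column heights now [5 6 5 3 3 2], max=6
Drop 6: O rot0 at col 2 lands with bottom-row=5; cleared 0 line(s) (total 0); column heights now [5 6 7 7 3 2], max=7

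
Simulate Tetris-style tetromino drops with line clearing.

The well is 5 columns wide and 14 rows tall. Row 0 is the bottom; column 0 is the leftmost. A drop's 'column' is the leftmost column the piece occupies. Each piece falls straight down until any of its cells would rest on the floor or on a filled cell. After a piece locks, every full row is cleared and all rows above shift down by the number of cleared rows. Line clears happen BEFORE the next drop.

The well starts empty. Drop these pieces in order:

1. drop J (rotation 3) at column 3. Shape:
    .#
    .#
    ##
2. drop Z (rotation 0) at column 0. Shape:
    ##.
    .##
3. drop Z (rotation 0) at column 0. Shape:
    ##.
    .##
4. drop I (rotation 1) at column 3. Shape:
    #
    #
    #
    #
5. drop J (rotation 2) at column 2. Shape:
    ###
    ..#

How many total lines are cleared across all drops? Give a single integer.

Answer: 0

Derivation:
Drop 1: J rot3 at col 3 lands with bottom-row=0; cleared 0 line(s) (total 0); column heights now [0 0 0 1 3], max=3
Drop 2: Z rot0 at col 0 lands with bottom-row=0; cleared 0 line(s) (total 0); column heights now [2 2 1 1 3], max=3
Drop 3: Z rot0 at col 0 lands with bottom-row=2; cleared 0 line(s) (total 0); column heights now [4 4 3 1 3], max=4
Drop 4: I rot1 at col 3 lands with bottom-row=1; cleared 0 line(s) (total 0); column heights now [4 4 3 5 3], max=5
Drop 5: J rot2 at col 2 lands with bottom-row=4; cleared 0 line(s) (total 0); column heights now [4 4 6 6 6], max=6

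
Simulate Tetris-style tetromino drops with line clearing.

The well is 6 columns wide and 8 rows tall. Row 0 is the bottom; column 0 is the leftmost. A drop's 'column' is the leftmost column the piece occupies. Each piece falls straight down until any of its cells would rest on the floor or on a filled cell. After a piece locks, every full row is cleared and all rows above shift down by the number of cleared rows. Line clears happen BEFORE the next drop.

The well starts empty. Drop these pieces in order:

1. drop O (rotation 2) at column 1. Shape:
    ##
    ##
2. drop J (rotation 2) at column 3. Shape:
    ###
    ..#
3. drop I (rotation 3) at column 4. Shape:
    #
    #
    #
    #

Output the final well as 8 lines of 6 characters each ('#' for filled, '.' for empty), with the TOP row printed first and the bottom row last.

Drop 1: O rot2 at col 1 lands with bottom-row=0; cleared 0 line(s) (total 0); column heights now [0 2 2 0 0 0], max=2
Drop 2: J rot2 at col 3 lands with bottom-row=0; cleared 0 line(s) (total 0); column heights now [0 2 2 2 2 2], max=2
Drop 3: I rot3 at col 4 lands with bottom-row=2; cleared 0 line(s) (total 0); column heights now [0 2 2 2 6 2], max=6

Answer: ......
......
....#.
....#.
....#.
....#.
.#####
.##..#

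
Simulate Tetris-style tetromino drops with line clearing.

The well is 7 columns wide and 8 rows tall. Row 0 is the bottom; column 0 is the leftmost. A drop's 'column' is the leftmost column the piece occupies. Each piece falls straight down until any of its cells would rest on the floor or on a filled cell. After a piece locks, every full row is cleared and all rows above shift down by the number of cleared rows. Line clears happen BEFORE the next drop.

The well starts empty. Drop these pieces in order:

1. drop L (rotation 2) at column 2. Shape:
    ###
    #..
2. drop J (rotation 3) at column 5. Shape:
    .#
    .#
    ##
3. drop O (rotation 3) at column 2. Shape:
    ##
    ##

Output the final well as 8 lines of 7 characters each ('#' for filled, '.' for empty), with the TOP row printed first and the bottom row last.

Answer: .......
.......
.......
.......
..##...
..##..#
..###.#
..#..##

Derivation:
Drop 1: L rot2 at col 2 lands with bottom-row=0; cleared 0 line(s) (total 0); column heights now [0 0 2 2 2 0 0], max=2
Drop 2: J rot3 at col 5 lands with bottom-row=0; cleared 0 line(s) (total 0); column heights now [0 0 2 2 2 1 3], max=3
Drop 3: O rot3 at col 2 lands with bottom-row=2; cleared 0 line(s) (total 0); column heights now [0 0 4 4 2 1 3], max=4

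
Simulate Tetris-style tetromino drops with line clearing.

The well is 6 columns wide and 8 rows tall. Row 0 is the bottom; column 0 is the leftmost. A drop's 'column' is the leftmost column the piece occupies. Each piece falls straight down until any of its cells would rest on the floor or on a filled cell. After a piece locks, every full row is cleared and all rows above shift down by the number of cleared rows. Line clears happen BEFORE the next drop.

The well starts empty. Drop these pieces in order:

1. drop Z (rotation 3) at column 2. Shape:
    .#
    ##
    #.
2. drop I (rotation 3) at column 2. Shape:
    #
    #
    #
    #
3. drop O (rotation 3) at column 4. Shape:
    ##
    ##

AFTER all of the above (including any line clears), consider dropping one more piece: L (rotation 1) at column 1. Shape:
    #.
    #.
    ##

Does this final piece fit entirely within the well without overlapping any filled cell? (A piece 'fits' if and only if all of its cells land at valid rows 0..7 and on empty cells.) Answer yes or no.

Drop 1: Z rot3 at col 2 lands with bottom-row=0; cleared 0 line(s) (total 0); column heights now [0 0 2 3 0 0], max=3
Drop 2: I rot3 at col 2 lands with bottom-row=2; cleared 0 line(s) (total 0); column heights now [0 0 6 3 0 0], max=6
Drop 3: O rot3 at col 4 lands with bottom-row=0; cleared 0 line(s) (total 0); column heights now [0 0 6 3 2 2], max=6
Test piece L rot1 at col 1 (width 2): heights before test = [0 0 6 3 2 2]; fits = False

Answer: no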